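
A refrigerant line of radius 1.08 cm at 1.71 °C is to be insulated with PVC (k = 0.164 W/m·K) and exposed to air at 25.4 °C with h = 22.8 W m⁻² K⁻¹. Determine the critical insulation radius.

r_cr = 0.719 cm

For a cylinder, r_cr = k_ins/h = 0.164/22.8 = 0.00719 m = 0.719 cm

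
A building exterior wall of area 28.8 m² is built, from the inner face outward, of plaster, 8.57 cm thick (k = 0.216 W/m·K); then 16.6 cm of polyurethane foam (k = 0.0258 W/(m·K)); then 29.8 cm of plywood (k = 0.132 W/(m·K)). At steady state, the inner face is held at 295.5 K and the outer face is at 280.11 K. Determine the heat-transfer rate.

Q = 48.8 W

Treat each layer as a resistance in series:
  R_plaster = L/(kA) = 0.0857/(0.216·28.8) = 0.01378 K/W
  R_polyurethane foam = L/(kA) = 0.166/(0.0258·28.8) = 0.2234 K/W
  R_plywood = L/(kA) = 0.298/(0.132·28.8) = 0.07839 K/W
ΣR = 0.01378 + 0.2234 + 0.07839 = 0.3156 K/W
Q = ΔT/ΣR = (295.5 K − 280.11 K)/0.3156 = 48.8 W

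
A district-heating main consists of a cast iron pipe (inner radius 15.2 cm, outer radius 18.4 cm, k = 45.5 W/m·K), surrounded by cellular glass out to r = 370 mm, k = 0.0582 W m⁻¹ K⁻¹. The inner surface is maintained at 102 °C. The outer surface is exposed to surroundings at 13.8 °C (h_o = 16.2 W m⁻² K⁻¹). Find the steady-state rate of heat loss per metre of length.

Q' = 45.5 W/m

Treat each layer as a resistance in series:
  R'_cast iron = ln(0.184/0.152)/(2πk) = 0.1911/(2π·45.5) = 6.683×10^-4 m·K/W
  R'_cellular glass = ln(0.370/0.184)/(2πk) = 0.6986/(2π·0.0582) = 1.910 m·K/W
  R'_conv,out = 1/(2πr h) = 1/(2π·0.370·16.2) = 0.02655 m·K/W
ΣR = 6.683×10^-4 + 1.910 + 0.02655 = 1.937 m·K/W
Q' = ΔT/ΣR = (102 °C − 13.8 °C)/1.937 = 45.5 W/m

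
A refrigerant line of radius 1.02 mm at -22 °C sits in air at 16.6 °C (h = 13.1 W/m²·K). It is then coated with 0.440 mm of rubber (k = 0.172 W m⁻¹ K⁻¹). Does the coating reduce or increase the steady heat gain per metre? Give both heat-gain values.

increases: 3.24 → 4.46 W/m

Critical radius for a cylinder: r_cr = k/h = 0.0131 m = 1.31 cm.
Outer radius after coating: r₂ = 0.00102 + 4.40×10^-4 = 0.001460 m.
Since r₁ < r_cr and r₂ ≤ r_cr, the coating moves toward the maximum at r_cr — heat gain rises.
Bare: R = 1/(2πr₁h) = 11.91 m·K/W; Q = 38.6/11.91 = 3.24 W/m.
Coated: R = R_cond + R_conv = 8.653 m·K/W; Q = 38.6/8.653 = 4.46 W/m.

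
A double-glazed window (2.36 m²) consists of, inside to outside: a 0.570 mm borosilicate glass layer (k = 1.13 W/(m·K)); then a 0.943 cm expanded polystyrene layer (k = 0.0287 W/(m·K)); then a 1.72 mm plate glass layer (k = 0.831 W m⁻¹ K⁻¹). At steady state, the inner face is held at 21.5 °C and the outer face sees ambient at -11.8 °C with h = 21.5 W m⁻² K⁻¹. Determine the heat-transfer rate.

Series thermal resistances, inner to outer:
  R_borosilicate glass = L/(kA) = 5.70×10^-4/(1.13·2.36) = 2.137×10^-4 K/W
  R_expanded polystyrene = L/(kA) = 0.00943/(0.0287·2.36) = 0.1392 K/W
  R_plate glass = L/(kA) = 0.00172/(0.831·2.36) = 8.770×10^-4 K/W
  R_conv,out = 1/(hA) = 1/(21.5·2.36) = 0.01971 K/W
ΣR = 2.137×10^-4 + 0.1392 + 8.770×10^-4 + 0.01971 = 0.1600 K/W
Q = ΔT/ΣR = (21.5 °C − -11.8 °C)/0.1600 = 208 W

Q = 208 W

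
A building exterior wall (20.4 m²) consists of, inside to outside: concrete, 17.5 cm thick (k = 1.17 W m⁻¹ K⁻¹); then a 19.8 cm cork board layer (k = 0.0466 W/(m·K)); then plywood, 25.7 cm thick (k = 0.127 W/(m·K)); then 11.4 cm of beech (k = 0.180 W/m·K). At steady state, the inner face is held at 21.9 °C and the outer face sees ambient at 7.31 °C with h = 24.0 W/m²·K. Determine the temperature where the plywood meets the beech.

T = 8.70 °C

Treat each layer as a resistance in series:
  R_concrete = L/(kA) = 0.175/(1.17·20.4) = 0.007332 K/W
  R_cork board = L/(kA) = 0.198/(0.0466·20.4) = 0.2083 K/W
  R_plywood = L/(kA) = 0.257/(0.127·20.4) = 0.09920 K/W
  R_beech = L/(kA) = 0.114/(0.180·20.4) = 0.03105 K/W
  R_conv,out = 1/(hA) = 1/(24.0·20.4) = 0.002042 K/W
ΣR = 0.007332 + 0.2083 + 0.09920 + 0.03105 + 0.002042 = 0.3479 K/W
Q = ΔT/ΣR = (21.9 °C − 7.31 °C)/0.3479 = 41.94 W
From the inner boundary to the plywood/beech interface, ΣR_partial = 0.3148 K/W.
T_interface = T_in − Q·ΣR_partial = 21.9 °C − (41.94)(0.3148) = 8.70 °C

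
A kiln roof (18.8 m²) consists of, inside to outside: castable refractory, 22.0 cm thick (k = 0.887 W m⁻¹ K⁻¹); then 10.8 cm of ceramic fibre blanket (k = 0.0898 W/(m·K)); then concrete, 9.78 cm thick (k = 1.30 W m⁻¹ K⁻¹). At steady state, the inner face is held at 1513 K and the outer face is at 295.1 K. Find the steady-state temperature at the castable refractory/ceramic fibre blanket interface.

T = 1315 K

Resistance network (inner→outer):
  R_castable refractory = L/(kA) = 0.220/(0.887·18.8) = 0.01319 K/W
  R_ceramic fibre blanket = L/(kA) = 0.108/(0.0898·18.8) = 0.06397 K/W
  R_concrete = L/(kA) = 0.0978/(1.30·18.8) = 0.004002 K/W
ΣR = 0.01319 + 0.06397 + 0.004002 = 0.08116 K/W
Q = ΔT/ΣR = (1513 K − 295.1 K)/0.08116 = 15010 W
From the inner boundary to the castable refractory/ceramic fibre blanket interface, ΣR_partial = 0.01319 K/W.
T_interface = T_in − Q·ΣR_partial = 1513 K − (15010)(0.01319) = 1315 K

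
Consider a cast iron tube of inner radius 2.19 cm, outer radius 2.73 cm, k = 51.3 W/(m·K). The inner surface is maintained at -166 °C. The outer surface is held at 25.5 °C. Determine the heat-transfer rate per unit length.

Q' = 2πk·ΔT/ln(r₂/r₁) = 2π × 51.3 × 191.5 / ln(0.0273/0.0219) = 2.80×10^5 W/m

Q' = 280 kW/m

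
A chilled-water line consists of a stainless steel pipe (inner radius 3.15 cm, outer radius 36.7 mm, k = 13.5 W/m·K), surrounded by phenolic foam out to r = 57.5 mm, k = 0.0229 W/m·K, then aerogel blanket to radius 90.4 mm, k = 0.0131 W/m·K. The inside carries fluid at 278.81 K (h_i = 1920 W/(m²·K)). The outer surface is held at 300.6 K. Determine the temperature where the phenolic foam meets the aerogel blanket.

Resistance network (inner→outer):
  R'_conv,in = 1/(2πr h) = 1/(2π·0.0315·1920) = 0.002632 m·K/W
  R'_stainless steel = ln(0.0367/0.0315)/(2πk) = 0.1528/(2π·13.5) = 0.001801 m·K/W
  R'_phenolic foam = ln(0.0575/0.0367)/(2πk) = 0.4490/(2π·0.0229) = 3.121 m·K/W
  R'_aerogel blanket = ln(0.0904/0.0575)/(2πk) = 0.4525/(2π·0.0131) = 5.497 m·K/W
ΣR = 0.002632 + 0.001801 + 3.121 + 5.497 = 8.622 m·K/W
Q' = ΔT/ΣR = (278.81 K − 300.6 K)/8.622 = -2.527 W/m
From the inner boundary to the phenolic foam/aerogel blanket interface, ΣR_partial = 3.125 m·K/W.
T_interface = T_in − Q'·ΣR_partial = 278.81 K − (-2.527)(3.125) = 286.7 K

T = 286.7 K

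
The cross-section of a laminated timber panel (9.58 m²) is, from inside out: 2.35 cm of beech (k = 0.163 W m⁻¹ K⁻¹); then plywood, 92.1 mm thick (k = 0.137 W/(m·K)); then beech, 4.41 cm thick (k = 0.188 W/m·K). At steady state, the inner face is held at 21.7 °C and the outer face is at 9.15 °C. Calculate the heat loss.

Q = 114 W

Treat each layer as a resistance in series:
  R_beech = L/(kA) = 0.0235/(0.163·9.58) = 0.01505 K/W
  R_plywood = L/(kA) = 0.0921/(0.137·9.58) = 0.07017 K/W
  R_beech = L/(kA) = 0.0441/(0.188·9.58) = 0.02449 K/W
ΣR = 0.01505 + 0.07017 + 0.02449 = 0.1097 K/W
Q = ΔT/ΣR = (21.7 °C − 9.15 °C)/0.1097 = 114 W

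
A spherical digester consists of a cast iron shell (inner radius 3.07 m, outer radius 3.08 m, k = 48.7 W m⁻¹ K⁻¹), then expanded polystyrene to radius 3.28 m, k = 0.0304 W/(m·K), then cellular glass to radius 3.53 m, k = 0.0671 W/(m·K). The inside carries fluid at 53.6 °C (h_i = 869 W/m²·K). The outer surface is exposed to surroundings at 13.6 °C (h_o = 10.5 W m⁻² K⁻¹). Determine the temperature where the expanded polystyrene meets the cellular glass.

Treat each layer as a resistance in series:
  R_conv,in = 1/(4πr²h) = 1/(4π·3.07²·869) = 9.716×10^-6 K/W
  R_cast iron = (1/3.07 − 1/3.08)/(4πk) = 0.001058/(4π·48.7) = 1.728×10^-6 K/W
  R_expanded polystyrene = (1/3.08 − 1/3.28)/(4πk) = 0.01980/(4π·0.0304) = 0.05182 K/W
  R_cellular glass = (1/3.28 − 1/3.53)/(4πk) = 0.02159/(4π·0.0671) = 0.02561 K/W
  R_conv,out = 1/(4πr²h) = 1/(4π·3.53²·10.5) = 6.082×10^-4 K/W
ΣR = 9.716×10^-6 + 1.728×10^-6 + 0.05182 + 0.02561 + 6.082×10^-4 = 0.07805 K/W
Q = ΔT/ΣR = (53.6 °C − 13.6 °C)/0.07805 = 512.5 W
From the inner boundary to the expanded polystyrene/cellular glass interface, ΣR_partial = 0.05183 K/W.
T_interface = T_in − Q·ΣR_partial = 53.6 °C − (512.5)(0.05183) = 27.0 °C

T = 27.0 °C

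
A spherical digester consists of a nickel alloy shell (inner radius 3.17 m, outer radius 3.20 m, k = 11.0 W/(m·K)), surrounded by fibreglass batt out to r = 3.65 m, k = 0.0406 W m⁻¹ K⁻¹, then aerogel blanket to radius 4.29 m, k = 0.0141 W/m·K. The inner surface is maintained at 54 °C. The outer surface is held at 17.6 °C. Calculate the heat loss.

Resistance network (inner→outer):
  R_nickel alloy = (1/3.17 − 1/3.20)/(4πk) = 0.002957/(4π·11.0) = 2.139×10^-5 K/W
  R_fibreglass batt = (1/3.20 − 1/3.65)/(4πk) = 0.03853/(4π·0.0406) = 0.07552 K/W
  R_aerogel blanket = (1/3.65 − 1/4.29)/(4πk) = 0.04087/(4π·0.0141) = 0.2307 K/W
ΣR = 2.139×10^-5 + 0.07552 + 0.2307 = 0.3062 K/W
Q = ΔT/ΣR = (54 °C − 17.6 °C)/0.3062 = 119 W

Q = 119 W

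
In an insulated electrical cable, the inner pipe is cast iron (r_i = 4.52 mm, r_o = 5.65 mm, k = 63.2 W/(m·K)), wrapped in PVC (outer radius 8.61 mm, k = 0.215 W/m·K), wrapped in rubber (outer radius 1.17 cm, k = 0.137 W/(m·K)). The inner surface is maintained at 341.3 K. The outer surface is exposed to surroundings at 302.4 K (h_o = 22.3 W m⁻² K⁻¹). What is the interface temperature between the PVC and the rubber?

T = 331.8 K

Treat each layer as a resistance in series:
  R'_cast iron = ln(0.00565/0.00452)/(2πk) = 0.2231/(2π·63.2) = 5.619×10^-4 m·K/W
  R'_PVC = ln(0.00861/0.00565)/(2πk) = 0.4213/(2π·0.215) = 0.3118 m·K/W
  R'_rubber = ln(0.0117/0.00861)/(2πk) = 0.3067/(2π·0.137) = 0.3563 m·K/W
  R'_conv,out = 1/(2πr h) = 1/(2π·0.0117·22.3) = 0.6100 m·K/W
ΣR = 5.619×10^-4 + 0.3118 + 0.3563 + 0.6100 = 1.279 m·K/W
Q' = ΔT/ΣR = (341.3 K − 302.4 K)/1.279 = 30.41 W/m
From the inner boundary to the PVC/rubber interface, ΣR_partial = 0.3124 m·K/W.
T_interface = T_in − Q'·ΣR_partial = 341.3 K − (30.41)(0.3124) = 331.8 K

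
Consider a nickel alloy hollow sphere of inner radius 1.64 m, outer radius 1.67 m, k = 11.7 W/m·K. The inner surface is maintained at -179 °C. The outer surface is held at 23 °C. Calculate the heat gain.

Q = 2710 kW

Q = 4πk·ΔT/(1/r₁ − 1/r₂) = 4π × 11.7 × 202 / (1/1.64 − 1/1.67) = 2.71×10^6 W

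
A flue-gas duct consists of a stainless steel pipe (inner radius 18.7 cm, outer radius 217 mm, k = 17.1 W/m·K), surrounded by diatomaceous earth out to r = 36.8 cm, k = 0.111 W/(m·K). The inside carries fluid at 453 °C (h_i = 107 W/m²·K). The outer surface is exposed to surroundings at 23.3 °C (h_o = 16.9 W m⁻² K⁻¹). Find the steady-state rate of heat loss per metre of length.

Treat each layer as a resistance in series:
  R'_conv,in = 1/(2πr h) = 1/(2π·0.187·107) = 0.007954 m·K/W
  R'_stainless steel = ln(0.217/0.187)/(2πk) = 0.1488/(2π·17.1) = 0.001385 m·K/W
  R'_diatomaceous earth = ln(0.368/0.217)/(2πk) = 0.5282/(2π·0.111) = 0.7573 m·K/W
  R'_conv,out = 1/(2πr h) = 1/(2π·0.368·16.9) = 0.02559 m·K/W
ΣR = 0.007954 + 0.001385 + 0.7573 + 0.02559 = 0.7922 m·K/W
Q' = ΔT/ΣR = (453 °C − 23.3 °C)/0.7922 = 542 W/m

Q' = 542 W/m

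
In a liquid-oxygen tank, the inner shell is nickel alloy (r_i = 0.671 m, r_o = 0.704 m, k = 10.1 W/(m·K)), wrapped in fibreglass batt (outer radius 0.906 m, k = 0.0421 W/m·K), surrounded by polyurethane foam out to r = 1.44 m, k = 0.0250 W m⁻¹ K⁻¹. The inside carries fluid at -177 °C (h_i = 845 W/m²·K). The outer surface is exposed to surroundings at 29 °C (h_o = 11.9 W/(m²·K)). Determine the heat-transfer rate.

Series thermal resistances, inner to outer:
  R_conv,in = 1/(4πr²h) = 1/(4π·0.671²·845) = 2.092×10^-4 K/W
  R_nickel alloy = (1/0.671 − 1/0.704)/(4πk) = 0.06986/(4π·10.1) = 5.504×10^-4 K/W
  R_fibreglass batt = (1/0.704 − 1/0.906)/(4πk) = 0.3167/(4π·0.0421) = 0.5986 K/W
  R_polyurethane foam = (1/0.906 − 1/1.44)/(4πk) = 0.4093/(4π·0.0250) = 1.303 K/W
  R_conv,out = 1/(4πr²h) = 1/(4π·1.44²·11.9) = 0.003225 K/W
ΣR = 2.092×10^-4 + 5.504×10^-4 + 0.5986 + 1.303 + 0.003225 = 1.906 K/W
Q = ΔT/ΣR = (-177 °C − 29 °C)/1.906 = -108 W
(Negative Q ⇒ heat flows inward; heat gain = 108 W.)

Q = 108 W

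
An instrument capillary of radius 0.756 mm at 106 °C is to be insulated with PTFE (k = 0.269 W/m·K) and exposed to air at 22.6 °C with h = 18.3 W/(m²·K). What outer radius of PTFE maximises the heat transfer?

For a cylinder, r_cr = k_ins/h = 0.269/18.3 = 0.0147 m = 1.47 cm

r_cr = 1.47 cm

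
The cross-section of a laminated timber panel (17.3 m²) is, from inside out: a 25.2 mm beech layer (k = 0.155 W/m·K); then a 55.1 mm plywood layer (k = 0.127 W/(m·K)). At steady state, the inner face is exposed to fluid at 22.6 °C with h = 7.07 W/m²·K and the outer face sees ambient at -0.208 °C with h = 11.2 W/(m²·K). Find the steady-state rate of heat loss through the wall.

Treat each layer as a resistance in series:
  R_conv,in = 1/(hA) = 1/(7.07·17.3) = 0.008176 K/W
  R_beech = L/(kA) = 0.0252/(0.155·17.3) = 0.009398 K/W
  R_plywood = L/(kA) = 0.0551/(0.127·17.3) = 0.02508 K/W
  R_conv,out = 1/(hA) = 1/(11.2·17.3) = 0.005161 K/W
ΣR = 0.008176 + 0.009398 + 0.02508 + 0.005161 = 0.04782 K/W
Q = ΔT/ΣR = (22.6 °C − -0.208 °C)/0.04782 = 477 W

Q = 477 W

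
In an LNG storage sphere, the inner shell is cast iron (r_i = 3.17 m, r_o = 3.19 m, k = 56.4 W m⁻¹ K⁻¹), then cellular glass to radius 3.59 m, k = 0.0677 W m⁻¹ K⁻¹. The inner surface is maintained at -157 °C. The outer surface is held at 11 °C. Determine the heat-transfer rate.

Resistance network (inner→outer):
  R_cast iron = (1/3.17 − 1/3.19)/(4πk) = 0.001978/(4π·56.4) = 2.791×10^-6 K/W
  R_cellular glass = (1/3.19 − 1/3.59)/(4πk) = 0.03493/(4π·0.0677) = 0.04106 K/W
ΣR = 2.791×10^-6 + 0.04106 = 0.04106 K/W
Q = ΔT/ΣR = (-157 °C − 11 °C)/0.04106 = -4090 W
(Negative Q ⇒ heat flows inward; heat gain = 4090 W.)

Q = 4090 W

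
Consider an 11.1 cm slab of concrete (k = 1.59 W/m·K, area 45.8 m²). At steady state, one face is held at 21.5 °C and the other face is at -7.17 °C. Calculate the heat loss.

Q = 18.8 kW

Q = kA·ΔT/L = 1.59 × 45.8 × |21.5 °C − -7.17 °C| / 0.111 = 18800 W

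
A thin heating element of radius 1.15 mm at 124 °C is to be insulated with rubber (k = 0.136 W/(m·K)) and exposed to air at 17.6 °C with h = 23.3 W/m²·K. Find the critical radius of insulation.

For a cylinder, r_cr = k_ins/h = 0.136/23.3 = 0.00584 m = 0.584 cm

r_cr = 0.584 cm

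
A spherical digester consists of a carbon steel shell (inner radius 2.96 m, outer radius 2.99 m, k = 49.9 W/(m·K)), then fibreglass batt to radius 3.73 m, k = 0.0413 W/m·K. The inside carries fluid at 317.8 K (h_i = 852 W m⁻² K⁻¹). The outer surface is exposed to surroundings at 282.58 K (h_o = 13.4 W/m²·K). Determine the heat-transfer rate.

Q = 275 W

Treat each layer as a resistance in series:
  R_conv,in = 1/(4πr²h) = 1/(4π·2.96²·852) = 1.066×10^-5 K/W
  R_carbon steel = (1/2.96 − 1/2.99)/(4πk) = 0.003390/(4π·49.9) = 5.406×10^-6 K/W
  R_fibreglass batt = (1/2.99 − 1/3.73)/(4πk) = 0.06635/(4π·0.0413) = 0.1278 K/W
  R_conv,out = 1/(4πr²h) = 1/(4π·3.73²·13.4) = 4.268×10^-4 K/W
ΣR = 1.066×10^-5 + 5.406×10^-6 + 0.1278 + 4.268×10^-4 = 0.1282 K/W
Q = ΔT/ΣR = (317.8 K − 282.58 K)/0.1282 = 275 W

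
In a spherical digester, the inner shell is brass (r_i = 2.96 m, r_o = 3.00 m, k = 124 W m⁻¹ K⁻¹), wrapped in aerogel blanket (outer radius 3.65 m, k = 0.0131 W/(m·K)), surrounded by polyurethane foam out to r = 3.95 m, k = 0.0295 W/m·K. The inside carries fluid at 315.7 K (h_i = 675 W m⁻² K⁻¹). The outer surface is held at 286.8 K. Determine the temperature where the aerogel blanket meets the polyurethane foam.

Treat each layer as a resistance in series:
  R_conv,in = 1/(4πr²h) = 1/(4π·2.96²·675) = 1.346×10^-5 K/W
  R_brass = (1/2.96 − 1/3.00)/(4πk) = 0.004505/(4π·124) = 2.891×10^-6 K/W
  R_aerogel blanket = (1/3.00 − 1/3.65)/(4πk) = 0.05936/(4π·0.0131) = 0.3606 K/W
  R_polyurethane foam = (1/3.65 − 1/3.95)/(4πk) = 0.02081/(4π·0.0295) = 0.05613 K/W
ΣR = 1.346×10^-5 + 2.891×10^-6 + 0.3606 + 0.05613 = 0.4167 K/W
Q = ΔT/ΣR = (315.7 K − 286.8 K)/0.4167 = 69.35 W
From the inner boundary to the aerogel blanket/polyurethane foam interface, ΣR_partial = 0.3606 K/W.
T_interface = T_in − Q·ΣR_partial = 315.7 K − (69.35)(0.3606) = 290.7 K

T = 290.7 K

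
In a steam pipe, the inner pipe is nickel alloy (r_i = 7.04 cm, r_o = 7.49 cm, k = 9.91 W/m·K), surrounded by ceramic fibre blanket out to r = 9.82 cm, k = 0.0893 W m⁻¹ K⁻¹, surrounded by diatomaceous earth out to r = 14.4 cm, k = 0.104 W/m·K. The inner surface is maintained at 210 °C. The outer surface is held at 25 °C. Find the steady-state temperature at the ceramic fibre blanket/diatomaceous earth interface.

Series thermal resistances, inner to outer:
  R'_nickel alloy = ln(0.0749/0.0704)/(2πk) = 0.06196/(2π·9.91) = 9.951×10^-4 m·K/W
  R'_ceramic fibre blanket = ln(0.0982/0.0749)/(2πk) = 0.2709/(2π·0.0893) = 0.4827 m·K/W
  R'_diatomaceous earth = ln(0.144/0.0982)/(2πk) = 0.3828/(2π·0.104) = 0.5858 m·K/W
ΣR = 9.951×10^-4 + 0.4827 + 0.5858 = 1.069 m·K/W
Q' = ΔT/ΣR = (210 °C − 25 °C)/1.069 = 173.1 W/m
From the inner boundary to the ceramic fibre blanket/diatomaceous earth interface, ΣR_partial = 0.4837 m·K/W.
T_interface = T_in − Q'·ΣR_partial = 210 °C − (173.1)(0.4837) = 126 °C

T = 126 °C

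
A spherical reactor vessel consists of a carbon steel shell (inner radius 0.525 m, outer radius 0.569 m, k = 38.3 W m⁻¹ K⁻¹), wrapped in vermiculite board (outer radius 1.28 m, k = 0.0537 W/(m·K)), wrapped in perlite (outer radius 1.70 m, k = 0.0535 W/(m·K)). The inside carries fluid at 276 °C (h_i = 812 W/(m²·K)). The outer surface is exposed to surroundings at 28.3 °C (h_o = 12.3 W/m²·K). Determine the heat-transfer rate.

Resistance network (inner→outer):
  R_conv,in = 1/(4πr²h) = 1/(4π·0.525²·812) = 3.556×10^-4 K/W
  R_carbon steel = (1/0.525 − 1/0.569)/(4πk) = 0.1473/(4π·38.3) = 3.060×10^-4 K/W
  R_vermiculite board = (1/0.569 − 1/1.28)/(4πk) = 0.9762/(4π·0.0537) = 1.447 K/W
  R_perlite = (1/1.28 − 1/1.70)/(4πk) = 0.1930/(4π·0.0535) = 0.2871 K/W
  R_conv,out = 1/(4πr²h) = 1/(4π·1.70²·12.3) = 0.002239 K/W
ΣR = 3.556×10^-4 + 3.060×10^-4 + 1.447 + 0.2871 + 0.002239 = 1.737 K/W
Q = ΔT/ΣR = (276 °C − 28.3 °C)/1.737 = 143 W

Q = 143 W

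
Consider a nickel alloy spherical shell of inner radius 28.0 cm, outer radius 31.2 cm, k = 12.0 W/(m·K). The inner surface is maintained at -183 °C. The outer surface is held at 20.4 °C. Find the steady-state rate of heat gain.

Q = 4πk·ΔT/(1/r₁ − 1/r₂) = 4π × 12.0 × 203.4 / (1/0.280 − 1/0.312) = 83700 W

Q = 83700 W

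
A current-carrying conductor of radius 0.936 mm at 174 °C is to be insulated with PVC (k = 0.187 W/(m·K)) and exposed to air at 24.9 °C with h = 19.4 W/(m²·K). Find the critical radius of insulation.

For a cylinder, r_cr = k_ins/h = 0.187/19.4 = 0.00964 m = 0.964 cm

r_cr = 0.964 cm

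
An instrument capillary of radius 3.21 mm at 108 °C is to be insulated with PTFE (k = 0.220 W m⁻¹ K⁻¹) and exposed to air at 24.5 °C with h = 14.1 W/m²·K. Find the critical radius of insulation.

r_cr = 1.56 cm

For a cylinder, r_cr = k_ins/h = 0.220/14.1 = 0.0156 m = 1.56 cm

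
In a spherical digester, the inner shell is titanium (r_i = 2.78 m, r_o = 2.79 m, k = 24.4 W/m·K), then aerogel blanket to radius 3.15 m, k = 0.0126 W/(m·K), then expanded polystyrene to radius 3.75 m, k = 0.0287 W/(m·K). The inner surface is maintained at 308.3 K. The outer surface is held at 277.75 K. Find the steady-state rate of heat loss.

Q = 76.5 W

Series thermal resistances, inner to outer:
  R_titanium = (1/2.78 − 1/2.79)/(4πk) = 0.001289/(4π·24.4) = 4.205×10^-6 K/W
  R_aerogel blanket = (1/2.79 − 1/3.15)/(4πk) = 0.04096/(4π·0.0126) = 0.2587 K/W
  R_expanded polystyrene = (1/3.15 − 1/3.75)/(4πk) = 0.05079/(4π·0.0287) = 0.1408 K/W
ΣR = 4.205×10^-6 + 0.2587 + 0.1408 = 0.3995 K/W
Q = ΔT/ΣR = (308.3 K − 277.75 K)/0.3995 = 76.5 W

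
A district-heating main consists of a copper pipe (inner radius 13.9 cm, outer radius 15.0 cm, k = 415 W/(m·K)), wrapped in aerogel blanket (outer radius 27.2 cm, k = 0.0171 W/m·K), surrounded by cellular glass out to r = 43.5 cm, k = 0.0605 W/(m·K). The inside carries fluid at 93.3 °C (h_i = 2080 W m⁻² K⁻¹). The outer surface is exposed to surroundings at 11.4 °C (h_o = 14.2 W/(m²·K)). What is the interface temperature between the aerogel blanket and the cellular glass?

T = 26.6 °C

Resistance network (inner→outer):
  R'_conv,in = 1/(2πr h) = 1/(2π·0.139·2080) = 5.505×10^-4 m·K/W
  R'_copper = ln(0.150/0.139)/(2πk) = 0.07616/(2π·415) = 2.921×10^-5 m·K/W
  R'_aerogel blanket = ln(0.272/0.150)/(2πk) = 0.5952/(2π·0.0171) = 5.539 m·K/W
  R'_cellular glass = ln(0.435/0.272)/(2πk) = 0.4695/(2π·0.0605) = 1.235 m·K/W
  R'_conv,out = 1/(2πr h) = 1/(2π·0.435·14.2) = 0.02577 m·K/W
ΣR = 5.505×10^-4 + 2.921×10^-5 + 5.539 + 1.235 + 0.02577 = 6.800 m·K/W
Q' = ΔT/ΣR = (93.3 °C − 11.4 °C)/6.800 = 12.04 W/m
From the inner boundary to the aerogel blanket/cellular glass interface, ΣR_partial = 5.540 m·K/W.
T_interface = T_in − Q'·ΣR_partial = 93.3 °C − (12.04)(5.540) = 26.6 °C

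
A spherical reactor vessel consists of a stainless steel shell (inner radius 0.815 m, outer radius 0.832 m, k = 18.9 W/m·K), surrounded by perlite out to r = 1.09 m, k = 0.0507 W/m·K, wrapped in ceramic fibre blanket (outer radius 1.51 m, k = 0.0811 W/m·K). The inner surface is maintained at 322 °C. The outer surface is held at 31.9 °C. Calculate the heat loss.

Q = 416 W

Treat each layer as a resistance in series:
  R_stainless steel = (1/0.815 − 1/0.832)/(4πk) = 0.02507/(4π·18.9) = 1.056×10^-4 K/W
  R_perlite = (1/0.832 − 1/1.09)/(4πk) = 0.2845/(4π·0.0507) = 0.4465 K/W
  R_ceramic fibre blanket = (1/1.09 − 1/1.51)/(4πk) = 0.2552/(4π·0.0811) = 0.2504 K/W
ΣR = 1.056×10^-4 + 0.4465 + 0.2504 = 0.6970 K/W
Q = ΔT/ΣR = (322 °C − 31.9 °C)/0.6970 = 416 W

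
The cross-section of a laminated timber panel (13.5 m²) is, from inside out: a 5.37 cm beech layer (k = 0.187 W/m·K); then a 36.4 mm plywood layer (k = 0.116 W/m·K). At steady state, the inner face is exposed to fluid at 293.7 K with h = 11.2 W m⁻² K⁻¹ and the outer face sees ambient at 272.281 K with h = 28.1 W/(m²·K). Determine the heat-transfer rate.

Series thermal resistances, inner to outer:
  R_conv,in = 1/(hA) = 1/(11.2·13.5) = 0.006614 K/W
  R_beech = L/(kA) = 0.0537/(0.187·13.5) = 0.02127 K/W
  R_plywood = L/(kA) = 0.0364/(0.116·13.5) = 0.02324 K/W
  R_conv,out = 1/(hA) = 1/(28.1·13.5) = 0.002636 K/W
ΣR = 0.006614 + 0.02127 + 0.02324 + 0.002636 = 0.05376 K/W
Q = ΔT/ΣR = (293.7 K − 272.281 K)/0.05376 = 398 W

Q = 398 W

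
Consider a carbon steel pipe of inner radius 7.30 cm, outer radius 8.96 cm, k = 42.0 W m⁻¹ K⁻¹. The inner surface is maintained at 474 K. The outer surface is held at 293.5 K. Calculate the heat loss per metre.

Q' = 2πk·ΔT/ln(r₂/r₁) = 2π × 42.0 × 180.5 / ln(0.0896/0.0730) = 2.32×10^5 W/m

Q' = 2.32×10^5 W/m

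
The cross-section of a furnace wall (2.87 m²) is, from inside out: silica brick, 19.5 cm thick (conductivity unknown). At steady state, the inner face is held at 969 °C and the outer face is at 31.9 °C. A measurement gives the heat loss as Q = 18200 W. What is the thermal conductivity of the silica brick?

k = 1.32 W/m·K

ΣR = ΔT/Q = |969 − 31.9|/18200 = 0.05149 K/W
L/(kA) = 0.05149 ⇒ k = 0.195/(0.05149·2.87) = 1.32 W/m·K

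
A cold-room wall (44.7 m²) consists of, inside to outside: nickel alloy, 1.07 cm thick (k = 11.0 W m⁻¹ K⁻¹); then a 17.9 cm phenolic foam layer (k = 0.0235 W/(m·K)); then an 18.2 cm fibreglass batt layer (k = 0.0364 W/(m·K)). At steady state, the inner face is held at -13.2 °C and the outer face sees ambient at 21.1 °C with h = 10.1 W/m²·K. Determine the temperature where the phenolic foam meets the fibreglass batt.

T = 7.35 °C

Treat each layer as a resistance in series:
  R_nickel alloy = L/(kA) = 0.0107/(11.0·44.7) = 2.176×10^-5 K/W
  R_phenolic foam = L/(kA) = 0.179/(0.0235·44.7) = 0.1704 K/W
  R_fibreglass batt = L/(kA) = 0.182/(0.0364·44.7) = 0.1119 K/W
  R_conv,out = 1/(hA) = 1/(10.1·44.7) = 0.002215 K/W
ΣR = 2.176×10^-5 + 0.1704 + 0.1119 + 0.002215 = 0.2845 K/W
Q = ΔT/ΣR = (-13.2 °C − 21.1 °C)/0.2845 = -120.6 W
From the inner boundary to the phenolic foam/fibreglass batt interface, ΣR_partial = 0.1704 K/W.
T_interface = T_in − Q·ΣR_partial = -13.2 °C − (-120.6)(0.1704) = 7.35 °C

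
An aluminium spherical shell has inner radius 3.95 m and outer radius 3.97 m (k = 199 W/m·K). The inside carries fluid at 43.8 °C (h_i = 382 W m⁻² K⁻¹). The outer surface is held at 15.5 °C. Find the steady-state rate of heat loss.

Q = 2040 kW

Resistance network (inner→outer):
  R_conv,in = 1/(4πr²h) = 1/(4π·3.95²·382) = 1.335×10^-5 K/W
  R_aluminium = (1/3.95 − 1/3.97)/(4πk) = 0.001275/(4π·199) = 5.100×10^-7 K/W
ΣR = 1.335×10^-5 + 5.100×10^-7 = 1.386×10^-5 K/W
Q = ΔT/ΣR = (43.8 °C − 15.5 °C)/1.386×10^-5 = 2.04×10^6 W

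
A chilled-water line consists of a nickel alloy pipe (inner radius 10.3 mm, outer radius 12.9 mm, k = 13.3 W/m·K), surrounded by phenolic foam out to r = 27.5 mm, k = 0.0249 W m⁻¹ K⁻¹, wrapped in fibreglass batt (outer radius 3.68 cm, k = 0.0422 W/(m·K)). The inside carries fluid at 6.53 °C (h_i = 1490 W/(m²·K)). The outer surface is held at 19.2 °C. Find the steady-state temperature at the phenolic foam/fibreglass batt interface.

Treat each layer as a resistance in series:
  R'_conv,in = 1/(2πr h) = 1/(2π·0.0103·1490) = 0.01037 m·K/W
  R'_nickel alloy = ln(0.0129/0.0103)/(2πk) = 0.2251/(2π·13.3) = 0.002693 m·K/W
  R'_phenolic foam = ln(0.0275/0.0129)/(2πk) = 0.7570/(2π·0.0249) = 4.838 m·K/W
  R'_fibreglass batt = ln(0.0368/0.0275)/(2πk) = 0.2913/(2π·0.0422) = 1.099 m·K/W
ΣR = 0.01037 + 0.002693 + 4.838 + 1.099 = 5.950 m·K/W
Q' = ΔT/ΣR = (6.53 °C − 19.2 °C)/5.950 = -2.129 W/m
From the inner boundary to the phenolic foam/fibreglass batt interface, ΣR_partial = 4.851 m·K/W.
T_interface = T_in − Q'·ΣR_partial = 6.53 °C − (-2.129)(4.851) = 16.9 °C

T = 16.9 °C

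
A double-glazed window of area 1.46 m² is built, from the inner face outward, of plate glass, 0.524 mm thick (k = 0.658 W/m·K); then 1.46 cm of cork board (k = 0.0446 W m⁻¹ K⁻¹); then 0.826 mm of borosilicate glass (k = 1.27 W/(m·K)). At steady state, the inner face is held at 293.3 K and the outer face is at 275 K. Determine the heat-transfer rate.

Q = 81.3 W

Resistance network (inner→outer):
  R_plate glass = L/(kA) = 5.24×10^-4/(0.658·1.46) = 5.454×10^-4 K/W
  R_cork board = L/(kA) = 0.0146/(0.0446·1.46) = 0.2242 K/W
  R_borosilicate glass = L/(kA) = 8.26×10^-4/(1.27·1.46) = 4.455×10^-4 K/W
ΣR = 5.454×10^-4 + 0.2242 + 4.455×10^-4 = 0.2252 K/W
Q = ΔT/ΣR = (293.3 K − 275 K)/0.2252 = 81.3 W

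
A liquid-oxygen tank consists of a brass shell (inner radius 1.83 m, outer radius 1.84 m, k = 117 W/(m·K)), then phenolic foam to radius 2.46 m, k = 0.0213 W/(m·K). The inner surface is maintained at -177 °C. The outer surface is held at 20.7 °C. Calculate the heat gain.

Q = 386 W

Treat each layer as a resistance in series:
  R_brass = (1/1.83 − 1/1.84)/(4πk) = 0.002970/(4π·117) = 2.020×10^-6 K/W
  R_phenolic foam = (1/1.84 − 1/2.46)/(4πk) = 0.1370/(4π·0.0213) = 0.5117 K/W
ΣR = 2.020×10^-6 + 0.5117 = 0.5117 K/W
Q = ΔT/ΣR = (-177 °C − 20.7 °C)/0.5117 = -386 W
(Negative Q ⇒ heat flows inward; heat gain = 386 W.)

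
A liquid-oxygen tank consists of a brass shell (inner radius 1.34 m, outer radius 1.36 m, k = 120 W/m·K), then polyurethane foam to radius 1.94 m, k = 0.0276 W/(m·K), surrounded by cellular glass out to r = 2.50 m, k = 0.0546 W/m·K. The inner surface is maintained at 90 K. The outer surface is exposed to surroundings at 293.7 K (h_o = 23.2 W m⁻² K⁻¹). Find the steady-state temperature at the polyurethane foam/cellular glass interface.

Series thermal resistances, inner to outer:
  R_brass = (1/1.34 − 1/1.36)/(4πk) = 0.01097/(4π·120) = 7.278×10^-6 K/W
  R_polyurethane foam = (1/1.36 − 1/1.94)/(4πk) = 0.2198/(4π·0.0276) = 0.6338 K/W
  R_cellular glass = (1/1.94 − 1/2.50)/(4πk) = 0.1155/(4π·0.0546) = 0.1683 K/W
  R_conv,out = 1/(4πr²h) = 1/(4π·2.50²·23.2) = 5.488×10^-4 K/W
ΣR = 7.278×10^-6 + 0.6338 + 0.1683 + 5.488×10^-4 = 0.8027 K/W
Q = ΔT/ΣR = (90 K − 293.7 K)/0.8027 = -253.8 W
From the inner boundary to the polyurethane foam/cellular glass interface, ΣR_partial = 0.6338 K/W.
T_interface = T_in − Q·ΣR_partial = 90 K − (-253.8)(0.6338) = 250.9 K

T = 250.9 K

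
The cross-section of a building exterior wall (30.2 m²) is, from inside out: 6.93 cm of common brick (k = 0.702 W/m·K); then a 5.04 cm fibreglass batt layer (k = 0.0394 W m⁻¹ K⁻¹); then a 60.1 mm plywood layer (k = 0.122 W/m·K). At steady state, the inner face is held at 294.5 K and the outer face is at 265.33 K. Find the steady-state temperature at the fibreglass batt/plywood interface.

T = 273.01 K

Treat each layer as a resistance in series:
  R_common brick = L/(kA) = 0.0693/(0.702·30.2) = 0.003269 K/W
  R_fibreglass batt = L/(kA) = 0.0504/(0.0394·30.2) = 0.04236 K/W
  R_plywood = L/(kA) = 0.0601/(0.122·30.2) = 0.01631 K/W
ΣR = 0.003269 + 0.04236 + 0.01631 = 0.06194 K/W
Q = ΔT/ΣR = (294.5 K − 265.33 K)/0.06194 = 470.9 W
From the inner boundary to the fibreglass batt/plywood interface, ΣR_partial = 0.04563 K/W.
T_interface = T_in − Q·ΣR_partial = 294.5 K − (470.9)(0.04563) = 273.01 K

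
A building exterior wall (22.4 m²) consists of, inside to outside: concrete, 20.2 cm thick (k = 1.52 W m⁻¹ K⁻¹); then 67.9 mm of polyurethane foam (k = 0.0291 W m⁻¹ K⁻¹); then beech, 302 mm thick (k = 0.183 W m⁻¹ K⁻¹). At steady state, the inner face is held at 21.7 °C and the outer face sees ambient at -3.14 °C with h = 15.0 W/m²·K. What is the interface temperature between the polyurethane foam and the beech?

Treat each layer as a resistance in series:
  R_concrete = L/(kA) = 0.202/(1.52·22.4) = 0.005933 K/W
  R_polyurethane foam = L/(kA) = 0.0679/(0.0291·22.4) = 0.1042 K/W
  R_beech = L/(kA) = 0.302/(0.183·22.4) = 0.07367 K/W
  R_conv,out = 1/(hA) = 1/(15.0·22.4) = 0.002976 K/W
ΣR = 0.005933 + 0.1042 + 0.07367 + 0.002976 = 0.1868 K/W
Q = ΔT/ΣR = (21.7 °C − -3.14 °C)/0.1868 = 133.0 W
From the inner boundary to the polyurethane foam/beech interface, ΣR_partial = 0.1101 K/W.
T_interface = T_in − Q·ΣR_partial = 21.7 °C − (133.0)(0.1101) = 7.06 °C

T = 7.06 °C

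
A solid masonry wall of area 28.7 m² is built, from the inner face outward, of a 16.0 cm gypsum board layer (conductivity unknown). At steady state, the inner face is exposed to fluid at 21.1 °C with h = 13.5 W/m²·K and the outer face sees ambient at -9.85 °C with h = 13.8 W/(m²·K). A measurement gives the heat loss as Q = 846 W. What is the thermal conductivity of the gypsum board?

ΣR = ΔT/Q = |21.1 − -9.85|/846 = 0.03658 K/W
Known resistances:
  R_conv,in = 1/(hA) = 1/(13.5·28.7) = 0.002581 K/W
  R_conv,out = 1/(hA) = 1/(13.8·28.7) = 0.002525 K/W
R_gypsum board = ΣR − ΣR_known = 0.03658 − 0.005106 = 0.03147 K/W
L/(kA) = 0.03147 ⇒ k = 0.160/(0.03147·28.7) = 0.177 W/m·K

k = 0.177 W/m·K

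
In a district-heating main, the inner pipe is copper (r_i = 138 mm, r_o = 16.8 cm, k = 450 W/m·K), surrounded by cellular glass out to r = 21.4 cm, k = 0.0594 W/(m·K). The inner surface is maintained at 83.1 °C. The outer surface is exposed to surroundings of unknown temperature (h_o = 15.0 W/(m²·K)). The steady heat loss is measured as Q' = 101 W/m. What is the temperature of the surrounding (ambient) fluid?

Sum the resistances:
  R'_copper = ln(0.168/0.138)/(2πk) = 0.1967/(2π·450) = 6.957×10^-5 m·K/W
  R'_cellular glass = ln(0.214/0.168)/(2πk) = 0.2420/(2π·0.0594) = 0.6484 m·K/W
  R'_conv,out = 1/(2πr h) = 1/(2π·0.214·15.0) = 0.04958 m·K/W
ΣR = 0.6981 m·K/W
ΔT = Q'·ΣR = 101 × 0.6981 = 70.51 K
Heat flows outward, so T_out = T_in − ΔT = 83.1 − 70.51 = 12.6 °C

T_out = 12.6 °C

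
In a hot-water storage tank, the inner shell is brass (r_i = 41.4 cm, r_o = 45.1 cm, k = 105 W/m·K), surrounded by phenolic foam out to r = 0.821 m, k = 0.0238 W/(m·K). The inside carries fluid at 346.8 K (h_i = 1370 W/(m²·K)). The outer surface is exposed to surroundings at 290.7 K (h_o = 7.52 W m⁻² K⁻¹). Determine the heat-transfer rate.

Series thermal resistances, inner to outer:
  R_conv,in = 1/(4πr²h) = 1/(4π·0.414²·1370) = 3.389×10^-4 K/W
  R_brass = (1/0.414 − 1/0.451)/(4πk) = 0.1982/(4π·105) = 1.502×10^-4 K/W
  R_phenolic foam = (1/0.451 − 1/0.821)/(4πk) = 0.9993/(4π·0.0238) = 3.341 K/W
  R_conv,out = 1/(4πr²h) = 1/(4π·0.821²·7.52) = 0.01570 K/W
ΣR = 3.389×10^-4 + 1.502×10^-4 + 3.341 + 0.01570 = 3.357 K/W
Q = ΔT/ΣR = (346.8 K − 290.7 K)/3.357 = 16.7 W

Q = 16.7 W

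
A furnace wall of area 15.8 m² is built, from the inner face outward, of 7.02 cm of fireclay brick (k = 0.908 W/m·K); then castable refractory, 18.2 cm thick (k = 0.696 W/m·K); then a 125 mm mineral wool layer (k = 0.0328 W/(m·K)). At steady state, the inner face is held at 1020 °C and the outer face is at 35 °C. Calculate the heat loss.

Q = 3.75 kW

Resistance network (inner→outer):
  R_fireclay brick = L/(kA) = 0.0702/(0.908·15.8) = 0.004893 K/W
  R_castable refractory = L/(kA) = 0.182/(0.696·15.8) = 0.01655 K/W
  R_mineral wool = L/(kA) = 0.125/(0.0328·15.8) = 0.2412 K/W
ΣR = 0.004893 + 0.01655 + 0.2412 = 0.2626 K/W
Q = ΔT/ΣR = (1020 °C − 35 °C)/0.2626 = 3750 W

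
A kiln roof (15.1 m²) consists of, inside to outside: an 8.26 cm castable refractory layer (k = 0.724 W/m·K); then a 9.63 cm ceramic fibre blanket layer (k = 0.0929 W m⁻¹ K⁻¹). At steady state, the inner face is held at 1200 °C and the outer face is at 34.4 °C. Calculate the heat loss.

Q = 15.3 kW

Resistance network (inner→outer):
  R_castable refractory = L/(kA) = 0.0826/(0.724·15.1) = 0.007556 K/W
  R_ceramic fibre blanket = L/(kA) = 0.0963/(0.0929·15.1) = 0.06865 K/W
ΣR = 0.007556 + 0.06865 = 0.07621 K/W
Q = ΔT/ΣR = (1200 °C − 34.4 °C)/0.07621 = 15300 W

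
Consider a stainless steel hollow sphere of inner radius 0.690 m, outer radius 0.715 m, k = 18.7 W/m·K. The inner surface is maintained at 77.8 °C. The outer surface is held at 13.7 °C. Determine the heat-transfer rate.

Q = 4πk·ΔT/(1/r₁ − 1/r₂) = 4π × 18.7 × 64.1 / (1/0.690 − 1/0.715) = 2.97×10^5 W

Q = 2.97×10^5 W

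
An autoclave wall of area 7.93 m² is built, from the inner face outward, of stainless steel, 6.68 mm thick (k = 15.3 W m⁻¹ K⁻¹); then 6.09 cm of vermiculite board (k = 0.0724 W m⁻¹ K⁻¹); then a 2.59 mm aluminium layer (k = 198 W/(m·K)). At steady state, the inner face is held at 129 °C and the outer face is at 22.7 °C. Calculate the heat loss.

Q = 1000 W

Resistance network (inner→outer):
  R_stainless steel = L/(kA) = 0.00668/(15.3·7.93) = 5.506×10^-5 K/W
  R_vermiculite board = L/(kA) = 0.0609/(0.0724·7.93) = 0.1061 K/W
  R_aluminium = L/(kA) = 0.00259/(198·7.93) = 1.650×10^-6 K/W
ΣR = 5.506×10^-5 + 0.1061 + 1.650×10^-6 = 0.1062 K/W
Q = ΔT/ΣR = (129 °C − 22.7 °C)/0.1062 = 1000 W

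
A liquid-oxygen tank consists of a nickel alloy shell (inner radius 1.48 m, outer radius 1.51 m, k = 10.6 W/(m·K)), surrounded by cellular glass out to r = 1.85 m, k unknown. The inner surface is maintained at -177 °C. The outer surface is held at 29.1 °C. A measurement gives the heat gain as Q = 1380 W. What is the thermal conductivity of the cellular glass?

ΣR = ΔT/Q = |-177 − 29.1|/1380 = 0.1493 K/W
Known resistances:
  R_nickel alloy = (1/1.48 − 1/1.51)/(4πk) = 0.01342/(4π·10.6) = 1.008×10^-4 K/W
R_cellular glass = ΣR − ΣR_known = 0.1493 − 1.008×10^-4 = 0.1492 K/W
(1/r₁−1/r₂)/(4πk) = 0.1492 ⇒ k = 0.1217/(4π·0.1492) = 0.0649 W/m·K

k = 0.0649 W/m·K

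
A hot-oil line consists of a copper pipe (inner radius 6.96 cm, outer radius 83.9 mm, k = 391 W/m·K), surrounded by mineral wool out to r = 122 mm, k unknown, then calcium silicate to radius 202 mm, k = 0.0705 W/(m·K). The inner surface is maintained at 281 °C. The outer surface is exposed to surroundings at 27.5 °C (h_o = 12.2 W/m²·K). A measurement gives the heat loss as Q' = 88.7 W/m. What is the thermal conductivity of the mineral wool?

k = 0.0360 W/m·K

ΣR = ΔT/Q' = |281 − 27.5|/88.7 = 2.858 m·K/W
Known resistances:
  R'_copper = ln(0.0839/0.0696)/(2πk) = 0.1869/(2π·391) = 7.606×10^-5 m·K/W
  R'_calcium silicate = ln(0.202/0.122)/(2πk) = 0.5042/(2π·0.0705) = 1.138 m·K/W
  R'_conv,out = 1/(2πr h) = 1/(2π·0.202·12.2) = 0.06458 m·K/W
R_mineral wool = ΣR − ΣR_known = 2.858 − 1.203 = 1.655 m·K/W
ln(r₂/r₁)/(2πk) = 1.655 ⇒ k = 0.3744/(2π·1.655) = 0.0360 W/m·K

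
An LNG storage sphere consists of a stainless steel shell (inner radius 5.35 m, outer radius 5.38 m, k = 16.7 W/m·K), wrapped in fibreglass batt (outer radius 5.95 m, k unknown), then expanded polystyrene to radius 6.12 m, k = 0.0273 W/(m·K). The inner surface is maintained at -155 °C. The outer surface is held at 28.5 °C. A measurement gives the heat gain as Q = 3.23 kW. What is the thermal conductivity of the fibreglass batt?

k = 0.0328 W/m·K

ΣR = ΔT/Q = |-155 − 28.5|/3230 = 0.05681 K/W
Known resistances:
  R_stainless steel = (1/5.35 − 1/5.38)/(4πk) = 0.001042/(4π·16.7) = 4.967×10^-6 K/W
  R_expanded polystyrene = (1/5.95 − 1/6.12)/(4πk) = 0.004669/(4π·0.0273) = 0.01361 K/W
R_fibreglass batt = ΣR − ΣR_known = 0.05681 − 0.01361 = 0.04320 K/W
(1/r₁−1/r₂)/(4πk) = 0.04320 ⇒ k = 0.01781/(4π·0.04320) = 0.0328 W/m·K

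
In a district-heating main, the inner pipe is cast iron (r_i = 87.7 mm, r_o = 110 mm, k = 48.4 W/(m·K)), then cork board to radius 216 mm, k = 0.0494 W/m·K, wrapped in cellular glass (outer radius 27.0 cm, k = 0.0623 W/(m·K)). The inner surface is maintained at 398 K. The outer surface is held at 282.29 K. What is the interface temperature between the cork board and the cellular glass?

Series thermal resistances, inner to outer:
  R'_cast iron = ln(0.110/0.0877)/(2πk) = 0.2266/(2π·48.4) = 7.450×10^-4 m·K/W
  R'_cork board = ln(0.216/0.110)/(2πk) = 0.6748/(2π·0.0494) = 2.174 m·K/W
  R'_cellular glass = ln(0.270/0.216)/(2πk) = 0.2231/(2π·0.0623) = 0.5701 m·K/W
ΣR = 7.450×10^-4 + 2.174 + 0.5701 = 2.745 m·K/W
Q' = ΔT/ΣR = (398 K − 282.29 K)/2.745 = 42.15 W/m
From the inner boundary to the cork board/cellular glass interface, ΣR_partial = 2.175 m·K/W.
T_interface = T_in − Q'·ΣR_partial = 398 K − (42.15)(2.175) = 306.3 K

T = 306.3 K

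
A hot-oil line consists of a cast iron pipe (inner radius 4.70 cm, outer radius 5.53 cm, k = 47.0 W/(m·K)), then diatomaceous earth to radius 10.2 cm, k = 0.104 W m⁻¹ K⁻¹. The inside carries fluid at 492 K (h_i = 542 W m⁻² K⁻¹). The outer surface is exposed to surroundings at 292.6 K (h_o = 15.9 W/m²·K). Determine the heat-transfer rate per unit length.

Series thermal resistances, inner to outer:
  R'_conv,in = 1/(2πr h) = 1/(2π·0.0470·542) = 0.006248 m·K/W
  R'_cast iron = ln(0.0553/0.0470)/(2πk) = 0.1626/(2π·47.0) = 5.507×10^-4 m·K/W
  R'_diatomaceous earth = ln(0.102/0.0553)/(2πk) = 0.6122/(2π·0.104) = 0.9369 m·K/W
  R'_conv,out = 1/(2πr h) = 1/(2π·0.102·15.9) = 0.09813 m·K/W
ΣR = 0.006248 + 5.507×10^-4 + 0.9369 + 0.09813 = 1.042 m·K/W
Q' = ΔT/ΣR = (492 K − 292.6 K)/1.042 = 191 W/m

Q' = 191 W/m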